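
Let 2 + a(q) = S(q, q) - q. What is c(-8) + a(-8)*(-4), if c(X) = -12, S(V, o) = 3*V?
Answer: 60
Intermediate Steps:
a(q) = -2 + 2*q (a(q) = -2 + (3*q - q) = -2 + 2*q)
c(-8) + a(-8)*(-4) = -12 + (-2 + 2*(-8))*(-4) = -12 + (-2 - 16)*(-4) = -12 - 18*(-4) = -12 + 72 = 60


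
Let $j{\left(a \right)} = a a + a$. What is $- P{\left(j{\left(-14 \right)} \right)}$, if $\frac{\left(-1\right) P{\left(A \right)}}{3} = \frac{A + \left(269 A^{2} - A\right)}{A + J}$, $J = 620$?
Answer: $\frac{13365534}{401} \approx 33331.0$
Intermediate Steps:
$j{\left(a \right)} = a + a^{2}$ ($j{\left(a \right)} = a^{2} + a = a + a^{2}$)
$P{\left(A \right)} = - \frac{807 A^{2}}{620 + A}$ ($P{\left(A \right)} = - 3 \frac{A + \left(269 A^{2} - A\right)}{A + 620} = - 3 \frac{A + \left(- A + 269 A^{2}\right)}{620 + A} = - 3 \frac{269 A^{2}}{620 + A} = - \frac{807 A^{2}}{620 + A}$)
$- P{\left(j{\left(-14 \right)} \right)} = - \frac{\left(-807\right) \left(- 14 \left(1 - 14\right)\right)^{2}}{620 - 14 \left(1 - 14\right)} = - \frac{\left(-807\right) \left(\left(-14\right) \left(-13\right)\right)^{2}}{620 - -182} = - \frac{\left(-807\right) 182^{2}}{620 + 182} = - \frac{\left(-807\right) 33124}{802} = \left(-1\right) \left(- \frac{13365534}{401}\right) = \frac{13365534}{401}$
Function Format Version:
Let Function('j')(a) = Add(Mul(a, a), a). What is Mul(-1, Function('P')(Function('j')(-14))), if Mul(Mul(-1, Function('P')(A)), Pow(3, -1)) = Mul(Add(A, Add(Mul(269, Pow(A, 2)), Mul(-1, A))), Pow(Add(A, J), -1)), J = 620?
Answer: Rational(13365534, 401) ≈ 33331.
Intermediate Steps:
Function('j')(a) = Add(a, Pow(a, 2)) (Function('j')(a) = Add(Pow(a, 2), a) = Add(a, Pow(a, 2)))
Function('P')(A) = Mul(-807, Pow(A, 2), Pow(Add(620, A), -1)) (Function('P')(A) = Mul(-3, Mul(Add(A, Add(Mul(269, Pow(A, 2)), Mul(-1, A))), Pow(Add(A, 620), -1))) = Mul(-3, Mul(Add(A, Add(Mul(-1, A), Mul(269, Pow(A, 2)))), Pow(Add(620, A), -1))) = Mul(-3, Mul(Mul(269, Pow(A, 2)), Pow(Add(620, A), -1))) = Mul(-3, Mul(269, Pow(A, 2), Pow(Add(620, A), -1))) = Mul(-807, Pow(A, 2), Pow(Add(620, A), -1)))
Mul(-1, Function('P')(Function('j')(-14))) = Mul(-1, Mul(-807, Pow(Mul(-14, Add(1, -14)), 2), Pow(Add(620, Mul(-14, Add(1, -14))), -1))) = Mul(-1, Mul(-807, Pow(Mul(-14, -13), 2), Pow(Add(620, Mul(-14, -13)), -1))) = Mul(-1, Mul(-807, Pow(182, 2), Pow(Add(620, 182), -1))) = Mul(-1, Mul(-807, 33124, Pow(802, -1))) = Mul(-1, Mul(-807, 33124, Rational(1, 802))) = Mul(-1, Rational(-13365534, 401)) = Rational(13365534, 401)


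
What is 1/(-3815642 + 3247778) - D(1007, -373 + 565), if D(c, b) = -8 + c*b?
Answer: -109788554305/567864 ≈ -1.9334e+5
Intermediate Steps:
D(c, b) = -8 + b*c
1/(-3815642 + 3247778) - D(1007, -373 + 565) = 1/(-3815642 + 3247778) - (-8 + (-373 + 565)*1007) = 1/(-567864) - (-8 + 192*1007) = -1/567864 - (-8 + 193344) = -1/567864 - 1*193336 = -1/567864 - 193336 = -109788554305/567864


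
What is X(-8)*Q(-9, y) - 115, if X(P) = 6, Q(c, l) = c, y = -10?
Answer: -169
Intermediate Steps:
X(-8)*Q(-9, y) - 115 = 6*(-9) - 115 = -54 - 115 = -169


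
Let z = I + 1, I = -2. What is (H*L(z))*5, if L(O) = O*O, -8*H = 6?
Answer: -15/4 ≈ -3.7500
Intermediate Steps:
z = -1 (z = -2 + 1 = -1)
H = -¾ (H = -⅛*6 = -¾ ≈ -0.75000)
L(O) = O²
(H*L(z))*5 = -¾*(-1)²*5 = -¾*1*5 = -¾*5 = -15/4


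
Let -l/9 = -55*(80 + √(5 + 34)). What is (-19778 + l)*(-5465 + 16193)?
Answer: 212650416 + 5310360*√39 ≈ 2.4581e+8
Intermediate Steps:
l = 39600 + 495*√39 (l = -(-495)*(80 + √(5 + 34)) = -(-495)*(80 + √39) = -9*(-4400 - 55*√39) = 39600 + 495*√39 ≈ 42691.)
(-19778 + l)*(-5465 + 16193) = (-19778 + (39600 + 495*√39))*(-5465 + 16193) = (19822 + 495*√39)*10728 = 212650416 + 5310360*√39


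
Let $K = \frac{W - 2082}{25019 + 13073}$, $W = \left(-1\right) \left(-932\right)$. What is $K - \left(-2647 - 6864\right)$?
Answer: $\frac{181145931}{19046} \approx 9511.0$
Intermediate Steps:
$W = 932$
$K = - \frac{575}{19046}$ ($K = \frac{932 - 2082}{25019 + 13073} = - \frac{1150}{38092} = \left(-1150\right) \frac{1}{38092} = - \frac{575}{19046} \approx -0.03019$)
$K - \left(-2647 - 6864\right) = - \frac{575}{19046} - \left(-2647 - 6864\right) = - \frac{575}{19046} - -9511 = - \frac{575}{19046} + 9511 = \frac{181145931}{19046}$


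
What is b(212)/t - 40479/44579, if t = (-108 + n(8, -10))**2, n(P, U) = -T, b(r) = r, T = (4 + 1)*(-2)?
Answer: -94827392/107034179 ≈ -0.88595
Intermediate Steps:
T = -10 (T = 5*(-2) = -10)
n(P, U) = 10 (n(P, U) = -1*(-10) = 10)
t = 9604 (t = (-108 + 10)**2 = (-98)**2 = 9604)
b(212)/t - 40479/44579 = 212/9604 - 40479/44579 = 212*(1/9604) - 40479*1/44579 = 53/2401 - 40479/44579 = -94827392/107034179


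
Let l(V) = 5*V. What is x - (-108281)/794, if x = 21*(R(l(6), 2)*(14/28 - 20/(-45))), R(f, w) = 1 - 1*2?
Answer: 138800/1191 ≈ 116.54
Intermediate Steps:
R(f, w) = -1 (R(f, w) = 1 - 2 = -1)
x = -119/6 (x = 21*(-(14/28 - 20/(-45))) = 21*(-(14*(1/28) - 20*(-1/45))) = 21*(-(½ + 4/9)) = 21*(-1*17/18) = 21*(-17/18) = -119/6 ≈ -19.833)
x - (-108281)/794 = -119/6 - (-108281)/794 = -119/6 - 779*(-139/794) = -119/6 + 108281/794 = 138800/1191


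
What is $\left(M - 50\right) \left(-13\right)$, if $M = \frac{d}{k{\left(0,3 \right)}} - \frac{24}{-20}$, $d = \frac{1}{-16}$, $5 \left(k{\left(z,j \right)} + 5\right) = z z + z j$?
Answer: $\frac{50739}{80} \approx 634.24$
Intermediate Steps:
$k{\left(z,j \right)} = -5 + \frac{z^{2}}{5} + \frac{j z}{5}$ ($k{\left(z,j \right)} = -5 + \frac{z z + z j}{5} = -5 + \frac{z^{2} + j z}{5} = -5 + \left(\frac{z^{2}}{5} + \frac{j z}{5}\right) = -5 + \frac{z^{2}}{5} + \frac{j z}{5}$)
$d = - \frac{1}{16} \approx -0.0625$
$M = \frac{97}{80}$ ($M = - \frac{1}{16 \left(-5 + \frac{0^{2}}{5} + \frac{1}{5} \cdot 3 \cdot 0\right)} - \frac{24}{-20} = - \frac{1}{16 \left(-5 + \frac{1}{5} \cdot 0 + 0\right)} - - \frac{6}{5} = - \frac{1}{16 \left(-5 + 0 + 0\right)} + \frac{6}{5} = - \frac{1}{16 \left(-5\right)} + \frac{6}{5} = \left(- \frac{1}{16}\right) \left(- \frac{1}{5}\right) + \frac{6}{5} = \frac{1}{80} + \frac{6}{5} = \frac{97}{80} \approx 1.2125$)
$\left(M - 50\right) \left(-13\right) = \left(\frac{97}{80} - 50\right) \left(-13\right) = \left(- \frac{3903}{80}\right) \left(-13\right) = \frac{50739}{80}$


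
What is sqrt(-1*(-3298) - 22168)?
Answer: I*sqrt(18870) ≈ 137.37*I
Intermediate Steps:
sqrt(-1*(-3298) - 22168) = sqrt(3298 - 22168) = sqrt(-18870) = I*sqrt(18870)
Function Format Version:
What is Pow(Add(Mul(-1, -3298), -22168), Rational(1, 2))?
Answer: Mul(I, Pow(18870, Rational(1, 2))) ≈ Mul(137.37, I)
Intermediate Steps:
Pow(Add(Mul(-1, -3298), -22168), Rational(1, 2)) = Pow(Add(3298, -22168), Rational(1, 2)) = Pow(-18870, Rational(1, 2)) = Mul(I, Pow(18870, Rational(1, 2)))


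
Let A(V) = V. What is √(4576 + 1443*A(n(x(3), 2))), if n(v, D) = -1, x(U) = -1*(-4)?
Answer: √3133 ≈ 55.973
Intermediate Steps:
x(U) = 4
√(4576 + 1443*A(n(x(3), 2))) = √(4576 + 1443*(-1)) = √(4576 - 1443) = √3133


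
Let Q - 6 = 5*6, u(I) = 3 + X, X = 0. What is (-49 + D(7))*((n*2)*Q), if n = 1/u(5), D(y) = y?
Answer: -1008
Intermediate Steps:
u(I) = 3 (u(I) = 3 + 0 = 3)
Q = 36 (Q = 6 + 5*6 = 6 + 30 = 36)
n = 1/3 ≈ 0.33333
(-49 + D(7))*((n*2)*Q) = (-49 + 7)*(((1/3)*2)*36) = -28*36 = -42*24 = -1008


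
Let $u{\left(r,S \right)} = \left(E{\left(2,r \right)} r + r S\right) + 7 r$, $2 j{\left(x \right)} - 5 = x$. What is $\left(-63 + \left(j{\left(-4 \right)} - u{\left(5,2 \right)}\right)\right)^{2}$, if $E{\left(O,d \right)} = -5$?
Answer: $\frac{27225}{4} \approx 6806.3$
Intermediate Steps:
$j{\left(x \right)} = \frac{5}{2} + \frac{x}{2}$
$u{\left(r,S \right)} = 2 r + S r$ ($u{\left(r,S \right)} = \left(- 5 r + r S\right) + 7 r = \left(- 5 r + S r\right) + 7 r = 2 r + S r$)
$\left(-63 + \left(j{\left(-4 \right)} - u{\left(5,2 \right)}\right)\right)^{2} = \left(-63 + \left(\left(\frac{5}{2} + \frac{1}{2} \left(-4\right)\right) - 5 \left(2 + 2\right)\right)\right)^{2} = \left(-63 + \left(\left(\frac{5}{2} - 2\right) - 5 \cdot 4\right)\right)^{2} = \left(-63 + \left(\frac{1}{2} - 20\right)\right)^{2} = \left(-63 - \frac{39}{2}\right)^{2} = \left(- \frac{165}{2}\right)^{2} = \frac{27225}{4}$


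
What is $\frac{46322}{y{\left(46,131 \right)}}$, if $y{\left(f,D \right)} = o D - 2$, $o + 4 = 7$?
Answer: $\frac{2014}{17} \approx 118.47$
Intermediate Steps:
$o = 3$ ($o = -4 + 7 = 3$)
$y{\left(f,D \right)} = -2 + 3 D$ ($y{\left(f,D \right)} = 3 D - 2 = -2 + 3 D$)
$\frac{46322}{y{\left(46,131 \right)}} = \frac{46322}{-2 + 3 \cdot 131} = \frac{46322}{-2 + 393} = \frac{46322}{391} = 46322 \cdot \frac{1}{391} = \frac{2014}{17}$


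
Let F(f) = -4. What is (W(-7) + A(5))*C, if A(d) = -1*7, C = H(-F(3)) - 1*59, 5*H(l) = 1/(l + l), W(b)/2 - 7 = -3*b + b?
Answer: -16513/8 ≈ -2064.1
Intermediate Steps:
W(b) = 14 - 4*b (W(b) = 14 + 2*(-3*b + b) = 14 + 2*(-2*b) = 14 - 4*b)
H(l) = 1/(10*l) (H(l) = 1/(5*(l + l)) = 1/(5*((2*l))) = (1/(2*l))/5 = 1/(10*l))
C = -2359/40 (C = 1/(10*((-1*(-4)))) - 1*59 = (1/10)/4 - 59 = (1/10)*(1/4) - 59 = 1/40 - 59 = -2359/40 ≈ -58.975)
A(d) = -7
(W(-7) + A(5))*C = ((14 - 4*(-7)) - 7)*(-2359/40) = ((14 + 28) - 7)*(-2359/40) = (42 - 7)*(-2359/40) = 35*(-2359/40) = -16513/8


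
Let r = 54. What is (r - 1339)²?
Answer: 1651225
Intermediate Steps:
(r - 1339)² = (54 - 1339)² = (-1285)² = 1651225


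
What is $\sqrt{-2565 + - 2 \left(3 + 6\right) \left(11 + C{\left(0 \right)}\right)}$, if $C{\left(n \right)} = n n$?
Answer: $3 i \sqrt{307} \approx 52.564 i$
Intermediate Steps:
$C{\left(n \right)} = n^{2}$
$\sqrt{-2565 + - 2 \left(3 + 6\right) \left(11 + C{\left(0 \right)}\right)} = \sqrt{-2565 + - 2 \left(3 + 6\right) \left(11 + 0^{2}\right)} = \sqrt{-2565 + \left(-2\right) 9 \left(11 + 0\right)} = \sqrt{-2565 - 198} = \sqrt{-2763} = 3 i \sqrt{307}$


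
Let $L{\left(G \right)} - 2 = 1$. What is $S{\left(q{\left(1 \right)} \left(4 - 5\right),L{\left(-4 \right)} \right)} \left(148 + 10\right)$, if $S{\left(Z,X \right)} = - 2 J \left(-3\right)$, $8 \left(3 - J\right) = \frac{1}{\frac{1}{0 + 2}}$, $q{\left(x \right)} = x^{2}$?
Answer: $2607$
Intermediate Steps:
$L{\left(G \right)} = 3$ ($L{\left(G \right)} = 2 + 1 = 3$)
$J = \frac{11}{4}$ ($J = 3 - \frac{1}{8 \frac{1}{0 + 2}} = 3 - \frac{1}{8 \cdot \frac{1}{2}} = 3 - \frac{\frac{1}{\frac{1}{2}}}{8} = 3 - \frac{1}{4} = \frac{11}{4} \approx 2.75$)
$S{\left(Z,X \right)} = \frac{33}{2}$ ($S{\left(Z,X \right)} = \left(-2\right) \frac{11}{4} \left(-3\right) = \left(- \frac{11}{2}\right) \left(-3\right) = \frac{33}{2}$)
$S{\left(q{\left(1 \right)} \left(4 - 5\right),L{\left(-4 \right)} \right)} \left(148 + 10\right) = \frac{33 \left(148 + 10\right)}{2} = \frac{33}{2} \cdot 158 = 2607$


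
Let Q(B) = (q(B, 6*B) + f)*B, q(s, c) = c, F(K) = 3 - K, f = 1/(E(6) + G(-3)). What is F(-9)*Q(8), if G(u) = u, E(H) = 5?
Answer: 4656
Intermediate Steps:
f = 1/2 (f = 1/(5 - 3) = 1/2 ≈ 0.50000)
Q(B) = B*(1/2 + 6*B) (Q(B) = (6*B + 1/2)*B = (1/2 + 6*B)*B = B*(1/2 + 6*B))
F(-9)*Q(8) = (3 - 1*(-9))*((1/2)*8*(1 + 12*8)) = (3 + 9)*((1/2)*8*(1 + 96)) = 12*((1/2)*8*97) = 12*388 = 4656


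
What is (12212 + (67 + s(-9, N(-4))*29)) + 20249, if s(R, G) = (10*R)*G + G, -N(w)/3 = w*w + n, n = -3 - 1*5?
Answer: 94472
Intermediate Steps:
n = -8 (n = -3 - 5 = -8)
N(w) = 24 - 3*w**2 (N(w) = -3*(w*w - 8) = -3*(w**2 - 8) = -3*(-8 + w**2) = 24 - 3*w**2)
s(R, G) = G + 10*G*R (s(R, G) = 10*G*R + G = G + 10*G*R)
(12212 + (67 + s(-9, N(-4))*29)) + 20249 = (12212 + (67 + ((24 - 3*(-4)**2)*(1 + 10*(-9)))*29)) + 20249 = (12212 + (67 + ((24 - 3*16)*(1 - 90))*29)) + 20249 = (12212 + (67 + ((24 - 48)*(-89))*29)) + 20249 = (12212 + (67 - 24*(-89)*29)) + 20249 = (12212 + (67 + 2136*29)) + 20249 = (12212 + (67 + 61944)) + 20249 = (12212 + 62011) + 20249 = 74223 + 20249 = 94472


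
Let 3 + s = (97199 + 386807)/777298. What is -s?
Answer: 923944/388649 ≈ 2.3773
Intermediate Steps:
s = -923944/388649 (s = -3 + (97199 + 386807)/777298 = -3 + 484006*(1/777298) = -3 + 242003/388649 = -923944/388649 ≈ -2.3773)
-s = -1*(-923944/388649) = 923944/388649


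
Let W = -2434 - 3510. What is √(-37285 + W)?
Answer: I*√43229 ≈ 207.92*I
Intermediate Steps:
W = -5944
√(-37285 + W) = √(-37285 - 5944) = √(-43229) = I*√43229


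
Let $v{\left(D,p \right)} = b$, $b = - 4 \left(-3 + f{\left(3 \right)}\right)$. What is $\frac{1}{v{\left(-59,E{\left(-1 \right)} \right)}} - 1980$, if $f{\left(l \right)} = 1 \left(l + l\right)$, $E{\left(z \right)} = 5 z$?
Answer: $- \frac{23761}{12} \approx -1980.1$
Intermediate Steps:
$f{\left(l \right)} = 2 l$ ($f{\left(l \right)} = 1 \cdot 2 l = 2 l$)
$b = -12$ ($b = - 4 \left(-3 + 2 \cdot 3\right) = - 4 \left(-3 + 6\right) = \left(-4\right) 3 = -12$)
$v{\left(D,p \right)} = -12$
$\frac{1}{v{\left(-59,E{\left(-1 \right)} \right)}} - 1980 = \frac{1}{-12} - 1980 = - \frac{1}{12} - 1980 = - \frac{23761}{12}$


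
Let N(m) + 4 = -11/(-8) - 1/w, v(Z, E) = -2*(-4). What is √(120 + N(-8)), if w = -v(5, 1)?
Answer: √470/2 ≈ 10.840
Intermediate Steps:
v(Z, E) = 8
w = -8 (w = -1*8 = -8)
N(m) = -5/2 (N(m) = -4 + (-11/(-8) - 1/(-8)) = -4 + (-11*(-⅛) - 1*(-⅛)) = -4 + (11/8 + ⅛) = -4 + 3/2 = -5/2)
√(120 + N(-8)) = √(120 - 5/2) = √(235/2) = √470/2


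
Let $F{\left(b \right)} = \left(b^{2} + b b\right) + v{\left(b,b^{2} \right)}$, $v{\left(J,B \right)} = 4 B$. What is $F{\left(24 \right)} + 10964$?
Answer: $14420$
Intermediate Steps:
$F{\left(b \right)} = 6 b^{2}$ ($F{\left(b \right)} = \left(b^{2} + b b\right) + 4 b^{2} = \left(b^{2} + b^{2}\right) + 4 b^{2} = 2 b^{2} + 4 b^{2} = 6 b^{2}$)
$F{\left(24 \right)} + 10964 = 6 \cdot 24^{2} + 10964 = 6 \cdot 576 + 10964 = 3456 + 10964 = 14420$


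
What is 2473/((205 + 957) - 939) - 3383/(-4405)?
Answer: 11647974/982315 ≈ 11.858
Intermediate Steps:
2473/((205 + 957) - 939) - 3383/(-4405) = 2473/(1162 - 939) - 3383*(-1/4405) = 2473/223 + 3383/4405 = 11647974/982315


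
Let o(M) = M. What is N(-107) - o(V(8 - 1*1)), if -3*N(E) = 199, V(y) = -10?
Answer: -169/3 ≈ -56.333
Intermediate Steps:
N(E) = -199/3 (N(E) = -⅓*199 = -199/3)
N(-107) - o(V(8 - 1*1)) = -199/3 - 1*(-10) = -199/3 + 10 = -169/3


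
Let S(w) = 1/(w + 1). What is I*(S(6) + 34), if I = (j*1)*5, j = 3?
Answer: 3585/7 ≈ 512.14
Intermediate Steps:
I = 15 (I = (3*1)*5 = 3*5 = 15)
S(w) = 1/(1 + w)
I*(S(6) + 34) = 15*(1/(1 + 6) + 34) = 15*(1/7 + 34) = 15*(⅐ + 34) = 15*(239/7) = 3585/7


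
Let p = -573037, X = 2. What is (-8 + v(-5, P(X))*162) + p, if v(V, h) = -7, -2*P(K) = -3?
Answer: -574179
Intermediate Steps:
P(K) = 3/2 (P(K) = -1/2*(-3) = 3/2)
(-8 + v(-5, P(X))*162) + p = (-8 - 7*162) - 573037 = (-8 - 1134) - 573037 = -1142 - 573037 = -574179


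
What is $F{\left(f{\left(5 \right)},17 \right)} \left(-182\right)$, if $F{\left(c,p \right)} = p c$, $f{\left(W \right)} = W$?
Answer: $-15470$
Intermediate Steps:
$F{\left(c,p \right)} = c p$
$F{\left(f{\left(5 \right)},17 \right)} \left(-182\right) = 5 \cdot 17 \left(-182\right) = 85 \left(-182\right) = -15470$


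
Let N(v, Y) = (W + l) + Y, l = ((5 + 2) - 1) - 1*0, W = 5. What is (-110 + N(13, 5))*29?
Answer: -2726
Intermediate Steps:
l = 6 (l = (7 - 1) + 0 = 6 + 0 = 6)
N(v, Y) = 11 + Y (N(v, Y) = (5 + 6) + Y = 11 + Y)
(-110 + N(13, 5))*29 = (-110 + (11 + 5))*29 = (-110 + 16)*29 = -94*29 = -2726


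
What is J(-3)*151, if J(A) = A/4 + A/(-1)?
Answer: 1359/4 ≈ 339.75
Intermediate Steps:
J(A) = -3*A/4 (J(A) = A*(¼) + A*(-1) = A/4 - A = -3*A/4)
J(-3)*151 = -¾*(-3)*151 = (9/4)*151 = 1359/4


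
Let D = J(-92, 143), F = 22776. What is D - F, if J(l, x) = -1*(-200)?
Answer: -22576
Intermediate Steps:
J(l, x) = 200
D = 200
D - F = 200 - 1*22776 = 200 - 22776 = -22576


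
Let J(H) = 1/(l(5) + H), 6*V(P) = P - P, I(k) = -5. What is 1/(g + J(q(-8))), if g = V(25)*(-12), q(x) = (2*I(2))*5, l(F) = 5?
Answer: -45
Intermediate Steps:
V(P) = 0 (V(P) = (P - P)/6 = (⅙)*0 = 0)
q(x) = -50 (q(x) = (2*(-5))*5 = -10*5 = -50)
J(H) = 1/(5 + H)
g = 0 (g = 0*(-12) = 0)
1/(g + J(q(-8))) = 1/(0 + 1/(5 - 50)) = 1/(0 + 1/(-45)) = 1/(0 - 1/45) = 1/(-1/45) = -45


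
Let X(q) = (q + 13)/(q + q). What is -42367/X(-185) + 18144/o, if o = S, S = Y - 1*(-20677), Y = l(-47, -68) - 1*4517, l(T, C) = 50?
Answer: -63525358783/697030 ≈ -91137.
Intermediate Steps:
X(q) = (13 + q)/(2*q) (X(q) = (13 + q)/((2*q)) = (13 + q)*(1/(2*q)) = (13 + q)/(2*q))
Y = -4467 (Y = 50 - 1*4517 = 50 - 4517 = -4467)
S = 16210 (S = -4467 - 1*(-20677) = -4467 + 20677 = 16210)
o = 16210
-42367/X(-185) + 18144/o = -42367*(-370/(13 - 185)) + 18144/16210 = -42367/((½)*(-1/185)*(-172)) + 18144*(1/16210) = -42367/86/185 + 9072/8105 = -42367*185/86 + 9072/8105 = -7837895/86 + 9072/8105 = -63525358783/697030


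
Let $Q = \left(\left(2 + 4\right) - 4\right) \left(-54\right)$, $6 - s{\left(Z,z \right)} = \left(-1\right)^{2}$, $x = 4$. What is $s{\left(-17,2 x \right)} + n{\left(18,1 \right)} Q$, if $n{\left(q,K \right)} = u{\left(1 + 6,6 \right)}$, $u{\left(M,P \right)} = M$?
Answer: $-751$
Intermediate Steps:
$s{\left(Z,z \right)} = 5$ ($s{\left(Z,z \right)} = 6 - \left(-1\right)^{2} = 6 - 1 = 5$)
$n{\left(q,K \right)} = 7$ ($n{\left(q,K \right)} = 1 + 6 = 7$)
$Q = -108$ ($Q = \left(6 - 4\right) \left(-54\right) = 2 \left(-54\right) = -108$)
$s{\left(-17,2 x \right)} + n{\left(18,1 \right)} Q = 5 + 7 \left(-108\right) = 5 - 756 = -751$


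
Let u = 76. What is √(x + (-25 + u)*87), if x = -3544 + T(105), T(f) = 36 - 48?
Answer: √881 ≈ 29.682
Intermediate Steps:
T(f) = -12
x = -3556 (x = -3544 - 12 = -3556)
√(x + (-25 + u)*87) = √(-3556 + (-25 + 76)*87) = √(-3556 + 51*87) = √(-3556 + 4437) = √881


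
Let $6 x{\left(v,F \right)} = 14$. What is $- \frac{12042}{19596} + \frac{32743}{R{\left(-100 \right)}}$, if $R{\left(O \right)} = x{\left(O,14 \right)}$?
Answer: $\frac{320801865}{22862} \approx 14032.0$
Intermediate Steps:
$x{\left(v,F \right)} = \frac{7}{3}$ ($x{\left(v,F \right)} = \frac{1}{6} \cdot 14 = \frac{7}{3}$)
$R{\left(O \right)} = \frac{7}{3}$
$- \frac{12042}{19596} + \frac{32743}{R{\left(-100 \right)}} = - \frac{12042}{19596} + \frac{32743}{\frac{7}{3}} = \left(-12042\right) \frac{1}{19596} + 32743 \cdot \frac{3}{7} = - \frac{2007}{3266} + \frac{98229}{7} = \frac{320801865}{22862}$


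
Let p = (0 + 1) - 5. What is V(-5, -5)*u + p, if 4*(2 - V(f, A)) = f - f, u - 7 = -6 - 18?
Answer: -38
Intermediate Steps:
u = -17 (u = 7 + (-6 - 18) = 7 - 24 = -17)
p = -4 (p = 1 - 5 = -4)
V(f, A) = 2 (V(f, A) = 2 - (f - f)/4 = 2 - 1/4*0 = 2 + 0 = 2)
V(-5, -5)*u + p = 2*(-17) - 4 = -34 - 4 = -38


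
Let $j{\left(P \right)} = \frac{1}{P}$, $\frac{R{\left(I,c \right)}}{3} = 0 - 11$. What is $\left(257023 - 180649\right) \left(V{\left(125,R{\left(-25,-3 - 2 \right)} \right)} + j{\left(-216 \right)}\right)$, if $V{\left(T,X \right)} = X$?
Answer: $- \frac{30248347}{12} \approx -2.5207 \cdot 10^{6}$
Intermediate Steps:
$R{\left(I,c \right)} = -33$ ($R{\left(I,c \right)} = 3 \left(0 - 11\right) = 3 \left(-11\right) = -33$)
$\left(257023 - 180649\right) \left(V{\left(125,R{\left(-25,-3 - 2 \right)} \right)} + j{\left(-216 \right)}\right) = \left(257023 - 180649\right) \left(-33 + \frac{1}{-216}\right) = 76374 \left(-33 - \frac{1}{216}\right) = 76374 \left(- \frac{7129}{216}\right) = - \frac{30248347}{12}$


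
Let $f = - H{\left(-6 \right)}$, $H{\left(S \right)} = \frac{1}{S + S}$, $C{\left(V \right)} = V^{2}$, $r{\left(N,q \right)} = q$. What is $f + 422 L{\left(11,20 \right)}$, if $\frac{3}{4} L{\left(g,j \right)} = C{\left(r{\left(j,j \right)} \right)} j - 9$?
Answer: $\frac{53955233}{12} \approx 4.4963 \cdot 10^{6}$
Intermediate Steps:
$H{\left(S \right)} = \frac{1}{2 S}$
$L{\left(g,j \right)} = -12 + \frac{4 j^{3}}{3}$ ($L{\left(g,j \right)} = \frac{4 \left(j^{2} j - 9\right)}{3} = \frac{4 \left(j^{3} - 9\right)}{3} = \frac{4 \left(-9 + j^{3}\right)}{3} = -12 + \frac{4 j^{3}}{3}$)
$f = \frac{1}{12}$ ($f = - \frac{1}{2 \left(-6\right)} = - \frac{-1}{2 \cdot 6} = \left(-1\right) \left(- \frac{1}{12}\right) = \frac{1}{12} \approx 0.083333$)
$f + 422 L{\left(11,20 \right)} = \frac{1}{12} + 422 \left(-12 + \frac{4 \cdot 20^{3}}{3}\right) = \frac{1}{12} + 422 \left(-12 + \frac{4}{3} \cdot 8000\right) = \frac{1}{12} + 422 \left(-12 + \frac{32000}{3}\right) = \frac{1}{12} + 422 \cdot \frac{31964}{3} = \frac{1}{12} + \frac{13488808}{3} = \frac{53955233}{12}$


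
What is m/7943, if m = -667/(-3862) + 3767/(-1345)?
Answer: -13651039/41259039770 ≈ -0.00033086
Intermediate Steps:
m = -13651039/5194390 (m = -667*(-1/3862) + 3767*(-1/1345) = 667/3862 - 3767/1345 = -13651039/5194390 ≈ -2.6280)
m/7943 = -13651039/5194390/7943 = -13651039/5194390*1/7943 = -13651039/41259039770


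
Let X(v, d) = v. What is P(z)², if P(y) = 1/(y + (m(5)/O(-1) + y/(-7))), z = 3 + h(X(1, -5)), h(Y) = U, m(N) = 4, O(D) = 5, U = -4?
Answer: 1225/4 ≈ 306.25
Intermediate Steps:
h(Y) = -4
z = -1 (z = 3 - 4 = -1)
P(y) = 1/(⅘ + 6*y/7) (P(y) = 1/(y + (4/5 + y/(-7))) = 1/(y + (4*(⅕) + y*(-⅐))) = 1/(y + (⅘ - y/7)) = 1/(⅘ + 6*y/7))
P(z)² = (35/(2*(14 + 15*(-1))))² = (35/(2*(14 - 15)))² = ((35/2)/(-1))² = ((35/2)*(-1))² = (-35/2)² = 1225/4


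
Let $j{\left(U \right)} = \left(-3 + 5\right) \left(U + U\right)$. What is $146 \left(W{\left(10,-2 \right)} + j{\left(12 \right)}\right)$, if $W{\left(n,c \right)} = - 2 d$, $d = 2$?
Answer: $6424$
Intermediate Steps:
$W{\left(n,c \right)} = -4$ ($W{\left(n,c \right)} = \left(-2\right) 2 = -4$)
$j{\left(U \right)} = 4 U$ ($j{\left(U \right)} = 2 \cdot 2 U = 4 U$)
$146 \left(W{\left(10,-2 \right)} + j{\left(12 \right)}\right) = 146 \left(-4 + 4 \cdot 12\right) = 146 \left(-4 + 48\right) = 146 \cdot 44 = 6424$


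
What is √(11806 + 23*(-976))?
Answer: I*√10642 ≈ 103.16*I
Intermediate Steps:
√(11806 + 23*(-976)) = √(11806 - 22448) = √(-10642) = I*√10642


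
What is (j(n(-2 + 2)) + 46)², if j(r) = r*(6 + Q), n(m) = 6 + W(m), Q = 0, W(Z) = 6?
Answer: 13924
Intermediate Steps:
n(m) = 12 (n(m) = 6 + 6 = 12)
j(r) = 6*r (j(r) = r*(6 + 0) = r*6 = 6*r)
(j(n(-2 + 2)) + 46)² = (6*12 + 46)² = (72 + 46)² = 118² = 13924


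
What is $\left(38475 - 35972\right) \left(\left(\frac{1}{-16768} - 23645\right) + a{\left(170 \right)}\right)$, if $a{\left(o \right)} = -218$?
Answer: $- \frac{1001537366855}{16768} \approx -5.9729 \cdot 10^{7}$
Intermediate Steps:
$\left(38475 - 35972\right) \left(\left(\frac{1}{-16768} - 23645\right) + a{\left(170 \right)}\right) = \left(38475 - 35972\right) \left(\left(\frac{1}{-16768} - 23645\right) - 218\right) = 2503 \left(\left(- \frac{1}{16768} - 23645\right) - 218\right) = 2503 \left(- \frac{396479361}{16768} - 218\right) = 2503 \left(- \frac{400134785}{16768}\right) = - \frac{1001537366855}{16768}$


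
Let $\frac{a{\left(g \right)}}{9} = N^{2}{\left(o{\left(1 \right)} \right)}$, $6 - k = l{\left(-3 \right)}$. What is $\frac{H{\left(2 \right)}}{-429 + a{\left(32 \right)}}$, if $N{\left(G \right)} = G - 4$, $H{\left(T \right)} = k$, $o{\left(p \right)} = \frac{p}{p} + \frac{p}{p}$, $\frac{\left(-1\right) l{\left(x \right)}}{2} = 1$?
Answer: $- \frac{8}{393} \approx -0.020356$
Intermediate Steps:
$l{\left(x \right)} = -2$ ($l{\left(x \right)} = \left(-2\right) 1 = -2$)
$k = 8$ ($k = 6 - -2 = 6 + 2 = 8$)
$o{\left(p \right)} = 2$ ($o{\left(p \right)} = 1 + 1 = 2$)
$H{\left(T \right)} = 8$
$N{\left(G \right)} = -4 + G$ ($N{\left(G \right)} = G - 4 = -4 + G$)
$a{\left(g \right)} = 36$ ($a{\left(g \right)} = 9 \left(-4 + 2\right)^{2} = 9 \left(-2\right)^{2} = 9 \cdot 4 = 36$)
$\frac{H{\left(2 \right)}}{-429 + a{\left(32 \right)}} = \frac{8}{-429 + 36} = \frac{8}{-393} = 8 \left(- \frac{1}{393}\right) = - \frac{8}{393}$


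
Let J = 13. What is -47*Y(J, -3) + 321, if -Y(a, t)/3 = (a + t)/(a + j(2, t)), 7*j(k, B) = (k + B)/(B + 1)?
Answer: 26161/61 ≈ 428.87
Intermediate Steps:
j(k, B) = (B + k)/(7*(1 + B)) (j(k, B) = ((k + B)/(B + 1))/7 = ((B + k)/(1 + B))/7 = (B + k)/(7*(1 + B)))
Y(a, t) = -3*(a + t)/(a + (2 + t)/(7*(1 + t))) (Y(a, t) = -3*(a + t)/(a + (t + 2)/(7*(1 + t))) = -3*(a + t)/(a + (2 + t)/(7*(1 + t))))
-47*Y(J, -3) + 321 = -(-987)*(1 - 3)*(13 - 3)/(2 - 3 + 7*13*(1 - 3)) + 321 = -(-987)*(-2)*10/(2 - 3 + 7*13*(-2)) + 321 = -(-987)*(-2)*10/(2 - 3 - 182) + 321 = -(-987)*(-2)*10/(-183) + 321 = -(-987)*(-1)*(-2)*10/183 + 321 = -47*(-140/61) + 321 = 6580/61 + 321 = 26161/61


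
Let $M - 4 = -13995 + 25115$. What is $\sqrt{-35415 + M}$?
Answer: $3 i \sqrt{2699} \approx 155.86 i$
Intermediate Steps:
$M = 11124$ ($M = 4 + \left(-13995 + 25115\right) = 4 + 11120 = 11124$)
$\sqrt{-35415 + M} = \sqrt{-35415 + 11124} = \sqrt{-24291} = 3 i \sqrt{2699}$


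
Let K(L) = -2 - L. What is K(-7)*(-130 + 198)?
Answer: 340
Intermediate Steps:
K(-7)*(-130 + 198) = (-2 - 1*(-7))*(-130 + 198) = (-2 + 7)*68 = 5*68 = 340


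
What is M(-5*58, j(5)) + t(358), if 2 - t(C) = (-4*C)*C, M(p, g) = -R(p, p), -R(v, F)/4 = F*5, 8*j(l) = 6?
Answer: 506858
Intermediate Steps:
j(l) = ¾ (j(l) = (⅛)*6 = ¾)
R(v, F) = -20*F (R(v, F) = -4*F*5 = -20*F)
M(p, g) = 20*p (M(p, g) = -(-20)*p = 20*p)
t(C) = 2 + 4*C² (t(C) = 2 - (-4*C)*C = 2 - (-4)*C² = 2 + 4*C²)
M(-5*58, j(5)) + t(358) = 20*(-5*58) + (2 + 4*358²) = 20*(-290) + (2 + 4*128164) = -5800 + (2 + 512656) = -5800 + 512658 = 506858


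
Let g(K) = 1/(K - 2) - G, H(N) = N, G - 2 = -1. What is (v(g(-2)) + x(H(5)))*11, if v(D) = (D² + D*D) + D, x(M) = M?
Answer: 605/8 ≈ 75.625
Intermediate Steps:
G = 1 (G = 2 - 1 = 1)
g(K) = -1 + 1/(-2 + K) (g(K) = 1/(K - 2) - 1*1 = 1/(-2 + K) - 1 = -1 + 1/(-2 + K))
v(D) = D + 2*D² (v(D) = (D² + D²) + D = 2*D² + D = D + 2*D²)
(v(g(-2)) + x(H(5)))*11 = (((3 - 1*(-2))/(-2 - 2))*(1 + 2*((3 - 1*(-2))/(-2 - 2))) + 5)*11 = (((3 + 2)/(-4))*(1 + 2*((3 + 2)/(-4))) + 5)*11 = ((-¼*5)*(1 + 2*(-¼*5)) + 5)*11 = (-5*(1 + 2*(-5/4))/4 + 5)*11 = (-5*(1 - 5/2)/4 + 5)*11 = (-5/4*(-3/2) + 5)*11 = (15/8 + 5)*11 = (55/8)*11 = 605/8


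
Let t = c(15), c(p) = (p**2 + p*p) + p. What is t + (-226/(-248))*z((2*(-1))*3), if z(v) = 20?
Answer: 14980/31 ≈ 483.23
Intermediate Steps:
c(p) = p + 2*p**2 (c(p) = (p**2 + p**2) + p = 2*p**2 + p = p + 2*p**2)
t = 465 (t = 15*(1 + 2*15) = 15*(1 + 30) = 15*31 = 465)
t + (-226/(-248))*z((2*(-1))*3) = 465 - 226/(-248)*20 = 465 - 226*(-1/248)*20 = 465 + (113/124)*20 = 465 + 565/31 = 14980/31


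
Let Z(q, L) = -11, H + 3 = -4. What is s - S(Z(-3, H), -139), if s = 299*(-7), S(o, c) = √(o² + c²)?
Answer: -2093 - √19442 ≈ -2232.4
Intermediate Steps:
H = -7 (H = -3 - 4 = -7)
S(o, c) = √(c² + o²)
s = -2093
s - S(Z(-3, H), -139) = -2093 - √((-139)² + (-11)²) = -2093 - √(19321 + 121) = -2093 - √19442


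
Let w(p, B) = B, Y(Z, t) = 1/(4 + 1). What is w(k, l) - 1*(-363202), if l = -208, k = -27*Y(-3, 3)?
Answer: 362994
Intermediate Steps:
Y(Z, t) = ⅕ (Y(Z, t) = 1/5 = ⅕)
k = -27/5 (k = -27*⅕ = -27/5 ≈ -5.4000)
w(k, l) - 1*(-363202) = -208 - 1*(-363202) = -208 + 363202 = 362994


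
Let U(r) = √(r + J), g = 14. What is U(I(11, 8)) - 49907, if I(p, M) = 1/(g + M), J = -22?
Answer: -49907 + I*√10626/22 ≈ -49907.0 + 4.6856*I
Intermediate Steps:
I(p, M) = 1/(14 + M)
U(r) = √(-22 + r) (U(r) = √(r - 22) = √(-22 + r))
U(I(11, 8)) - 49907 = √(-22 + 1/(14 + 8)) - 49907 = √(-22 + 1/22) - 49907 = √(-483/22) - 49907 = I*√10626/22 - 49907 = -49907 + I*√10626/22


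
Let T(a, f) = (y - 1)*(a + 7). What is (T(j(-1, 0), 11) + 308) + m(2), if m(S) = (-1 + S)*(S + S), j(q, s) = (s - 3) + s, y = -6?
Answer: 284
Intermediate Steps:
j(q, s) = -3 + 2*s (j(q, s) = (-3 + s) + s = -3 + 2*s)
m(S) = 2*S*(-1 + S) (m(S) = (-1 + S)*(2*S) = 2*S*(-1 + S))
T(a, f) = -49 - 7*a (T(a, f) = (-6 - 1)*(a + 7) = -7*(7 + a) = -49 - 7*a)
(T(j(-1, 0), 11) + 308) + m(2) = ((-49 - 7*(-3 + 2*0)) + 308) + 2*2*(-1 + 2) = ((-49 - 7*(-3 + 0)) + 308) + 2*2*1 = ((-49 - 7*(-3)) + 308) + 4 = ((-49 + 21) + 308) + 4 = (-28 + 308) + 4 = 280 + 4 = 284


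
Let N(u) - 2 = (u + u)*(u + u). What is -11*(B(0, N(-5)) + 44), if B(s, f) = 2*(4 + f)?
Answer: -2816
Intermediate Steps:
N(u) = 2 + 4*u² (N(u) = 2 + (u + u)*(u + u) = 2 + (2*u)*(2*u) = 2 + 4*u²)
B(s, f) = 8 + 2*f
-11*(B(0, N(-5)) + 44) = -11*((8 + 2*(2 + 4*(-5)²)) + 44) = -11*((8 + 2*(2 + 4*25)) + 44) = -11*((8 + 2*(2 + 100)) + 44) = -11*((8 + 2*102) + 44) = -11*((8 + 204) + 44) = -11*(212 + 44) = -11*256 = -2816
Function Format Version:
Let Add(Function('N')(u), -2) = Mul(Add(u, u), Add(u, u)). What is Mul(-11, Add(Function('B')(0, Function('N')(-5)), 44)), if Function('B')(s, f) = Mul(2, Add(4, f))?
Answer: -2816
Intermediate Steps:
Function('N')(u) = Add(2, Mul(4, Pow(u, 2))) (Function('N')(u) = Add(2, Mul(Add(u, u), Add(u, u))) = Add(2, Mul(Mul(2, u), Mul(2, u))) = Add(2, Mul(4, Pow(u, 2))))
Function('B')(s, f) = Add(8, Mul(2, f))
Mul(-11, Add(Function('B')(0, Function('N')(-5)), 44)) = Mul(-11, Add(Add(8, Mul(2, Add(2, Mul(4, Pow(-5, 2))))), 44)) = Mul(-11, Add(Add(8, Mul(2, Add(2, Mul(4, 25)))), 44)) = Mul(-11, Add(Add(8, Mul(2, Add(2, 100))), 44)) = Mul(-11, Add(Add(8, Mul(2, 102)), 44)) = Mul(-11, Add(Add(8, 204), 44)) = Mul(-11, Add(212, 44)) = Mul(-11, 256) = -2816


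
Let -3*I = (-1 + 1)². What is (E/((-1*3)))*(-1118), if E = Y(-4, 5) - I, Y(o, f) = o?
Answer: -4472/3 ≈ -1490.7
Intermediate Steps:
I = 0 (I = -(-1 + 1)²/3 = -⅓*0² = -⅓*0 = 0)
E = -4 (E = -4 - 1*0 = -4 + 0 = -4)
(E/((-1*3)))*(-1118) = -4/((-1*3))*(-1118) = -4/(-3)*(-1118) = -4*(-⅓)*(-1118) = (4/3)*(-1118) = -4472/3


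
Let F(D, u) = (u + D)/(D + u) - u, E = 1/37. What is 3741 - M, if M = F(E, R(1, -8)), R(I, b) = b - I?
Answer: 3731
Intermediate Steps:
E = 1/37 ≈ 0.027027
F(D, u) = 1 - u (F(D, u) = (D + u)/(D + u) - u = 1 - u)
M = 10 (M = 1 - (-8 - 1*1) = 1 - (-8 - 1) = 1 - 1*(-9) = 1 + 9 = 10)
3741 - M = 3741 - 1*10 = 3741 - 10 = 3731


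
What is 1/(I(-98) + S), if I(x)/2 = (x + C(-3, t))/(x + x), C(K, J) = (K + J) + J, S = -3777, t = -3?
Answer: -98/370039 ≈ -0.00026484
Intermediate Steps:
C(K, J) = K + 2*J (C(K, J) = (J + K) + J = K + 2*J)
I(x) = (-9 + x)/x (I(x) = 2*((x + (-3 + 2*(-3)))/(x + x)) = 2*((x + (-3 - 6))/((2*x))) = 2*((x - 9)*(1/(2*x))) = 2*((-9 + x)*(1/(2*x))) = 2*((-9 + x)/(2*x)) = (-9 + x)/x)
1/(I(-98) + S) = 1/((-9 - 98)/(-98) - 3777) = 1/(-1/98*(-107) - 3777) = 1/(107/98 - 3777) = 1/(-370039/98) = -98/370039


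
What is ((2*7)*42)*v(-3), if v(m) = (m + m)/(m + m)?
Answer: 588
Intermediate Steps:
v(m) = 1 (v(m) = (2*m)/((2*m)) = (2*m)*(1/(2*m)) = 1)
((2*7)*42)*v(-3) = ((2*7)*42)*1 = (14*42)*1 = 588*1 = 588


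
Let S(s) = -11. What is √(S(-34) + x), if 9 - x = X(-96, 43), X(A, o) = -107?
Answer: √105 ≈ 10.247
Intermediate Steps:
x = 116 (x = 9 - 1*(-107) = 9 + 107 = 116)
√(S(-34) + x) = √(-11 + 116) = √105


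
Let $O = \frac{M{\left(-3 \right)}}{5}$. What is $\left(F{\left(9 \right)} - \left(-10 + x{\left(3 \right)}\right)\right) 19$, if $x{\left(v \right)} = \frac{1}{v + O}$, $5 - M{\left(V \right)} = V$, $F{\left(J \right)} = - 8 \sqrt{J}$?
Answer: $- \frac{6213}{23} \approx -270.13$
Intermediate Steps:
$M{\left(V \right)} = 5 - V$
$O = \frac{8}{5}$ ($O = \frac{5 - -3}{5} = \left(5 + 3\right) \frac{1}{5} = 8 \cdot \frac{1}{5} = \frac{8}{5} \approx 1.6$)
$x{\left(v \right)} = \frac{1}{\frac{8}{5} + v}$ ($x{\left(v \right)} = \frac{1}{v + \frac{8}{5}} = \frac{1}{\frac{8}{5} + v}$)
$\left(F{\left(9 \right)} - \left(-10 + x{\left(3 \right)}\right)\right) 19 = \left(- 8 \sqrt{9} - \left(-10 + \frac{5}{8 + 5 \cdot 3}\right)\right) 19 = \left(\left(-8\right) 3 + \left(\left(15 - 5\right) - \frac{5}{8 + 15}\right)\right) 19 = \left(-24 + \left(10 - \frac{5}{23}\right)\right) 19 = \left(-24 + \frac{225}{23}\right) 19 = \left(- \frac{327}{23}\right) 19 = - \frac{6213}{23}$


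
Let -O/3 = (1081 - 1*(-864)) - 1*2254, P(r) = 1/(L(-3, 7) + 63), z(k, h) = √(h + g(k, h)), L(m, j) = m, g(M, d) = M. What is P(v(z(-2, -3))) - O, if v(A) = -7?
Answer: -55619/60 ≈ -926.98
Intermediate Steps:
z(k, h) = √(h + k)
P(r) = 1/60 (P(r) = 1/(-3 + 63) = 1/60)
O = 927 (O = -3*((1081 - 1*(-864)) - 1*2254) = -3*((1081 + 864) - 2254) = -3*(1945 - 2254) = -3*(-309) = 927)
P(v(z(-2, -3))) - O = 1/60 - 1*927 = 1/60 - 927 = -55619/60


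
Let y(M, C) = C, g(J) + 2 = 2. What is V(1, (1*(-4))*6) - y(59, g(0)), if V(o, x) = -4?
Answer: -4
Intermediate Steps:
g(J) = 0 (g(J) = -2 + 2 = 0)
V(1, (1*(-4))*6) - y(59, g(0)) = -4 - 1*0 = -4 + 0 = -4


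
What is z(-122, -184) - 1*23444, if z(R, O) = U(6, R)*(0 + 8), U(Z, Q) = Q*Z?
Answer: -29300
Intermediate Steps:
z(R, O) = 48*R (z(R, O) = (R*6)*(0 + 8) = (6*R)*8 = 48*R)
z(-122, -184) - 1*23444 = 48*(-122) - 1*23444 = -5856 - 23444 = -29300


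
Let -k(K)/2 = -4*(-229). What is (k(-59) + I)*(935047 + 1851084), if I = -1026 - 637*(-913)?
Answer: 1612398090713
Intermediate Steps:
I = 580555 (I = -1026 + 581581 = 580555)
k(K) = -1832 (k(K) = -(-8)*(-229) = -2*916 = -1832)
(k(-59) + I)*(935047 + 1851084) = (-1832 + 580555)*(935047 + 1851084) = 578723*2786131 = 1612398090713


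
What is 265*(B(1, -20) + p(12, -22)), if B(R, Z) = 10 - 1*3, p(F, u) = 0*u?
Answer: 1855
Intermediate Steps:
p(F, u) = 0
B(R, Z) = 7 (B(R, Z) = 10 - 3 = 7)
265*(B(1, -20) + p(12, -22)) = 265*(7 + 0) = 265*7 = 1855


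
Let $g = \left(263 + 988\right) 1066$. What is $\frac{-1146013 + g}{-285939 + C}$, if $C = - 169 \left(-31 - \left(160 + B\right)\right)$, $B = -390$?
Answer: $- \frac{187553}{319570} \approx -0.58689$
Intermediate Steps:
$g = 1333566$ ($g = 1251 \cdot 1066 = 1333566$)
$C = -33631$ ($C = - 169 \left(-31 - -230\right) = - 169 \left(-31 + \left(-160 + 390\right)\right) = - 169 \left(-31 + 230\right) = \left(-169\right) 199 = -33631$)
$\frac{-1146013 + g}{-285939 + C} = \frac{-1146013 + 1333566}{-285939 - 33631} = \frac{187553}{-319570} = 187553 \left(- \frac{1}{319570}\right) = - \frac{187553}{319570}$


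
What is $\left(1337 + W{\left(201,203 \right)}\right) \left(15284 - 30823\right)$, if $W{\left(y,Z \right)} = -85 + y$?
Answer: $-22578167$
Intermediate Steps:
$\left(1337 + W{\left(201,203 \right)}\right) \left(15284 - 30823\right) = \left(1337 + \left(-85 + 201\right)\right) \left(15284 - 30823\right) = \left(1337 + 116\right) \left(-15539\right) = 1453 \left(-15539\right) = -22578167$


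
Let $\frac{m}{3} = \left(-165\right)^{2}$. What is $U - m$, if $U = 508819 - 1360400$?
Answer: $-933256$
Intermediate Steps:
$U = -851581$ ($U = 508819 - 1360400 = -851581$)
$m = 81675$ ($m = 3 \left(-165\right)^{2} = 3 \cdot 27225 = 81675$)
$U - m = -851581 - 81675 = -933256$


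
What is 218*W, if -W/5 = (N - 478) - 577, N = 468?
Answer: 639830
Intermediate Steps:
W = 2935 (W = -5*((468 - 478) - 577) = -5*(-10 - 577) = -5*(-587) = 2935)
218*W = 218*2935 = 639830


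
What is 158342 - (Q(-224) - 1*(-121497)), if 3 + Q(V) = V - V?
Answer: 36848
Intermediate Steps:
Q(V) = -3 (Q(V) = -3 + (V - V) = -3 + 0 = -3)
158342 - (Q(-224) - 1*(-121497)) = 158342 - (-3 - 1*(-121497)) = 158342 - (-3 + 121497) = 158342 - 1*121494 = 158342 - 121494 = 36848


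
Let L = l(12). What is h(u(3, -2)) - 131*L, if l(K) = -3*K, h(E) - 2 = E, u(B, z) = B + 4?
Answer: 4725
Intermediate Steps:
u(B, z) = 4 + B
h(E) = 2 + E
L = -36 (L = -3*12 = -36)
h(u(3, -2)) - 131*L = (2 + (4 + 3)) - 131*(-36) = (2 + 7) + 4716 = 9 + 4716 = 4725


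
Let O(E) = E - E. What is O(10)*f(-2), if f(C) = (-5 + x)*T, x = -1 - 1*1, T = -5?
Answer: 0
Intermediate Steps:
O(E) = 0
x = -2 (x = -1 - 1 = -2)
f(C) = 35 (f(C) = (-5 - 2)*(-5) = -7*(-5) = 35)
O(10)*f(-2) = 0*35 = 0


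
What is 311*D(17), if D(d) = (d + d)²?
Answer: 359516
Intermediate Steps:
D(d) = 4*d² (D(d) = (2*d)² = 4*d²)
311*D(17) = 311*(4*17²) = 311*(4*289) = 311*1156 = 359516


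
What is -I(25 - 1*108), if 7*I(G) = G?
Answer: 83/7 ≈ 11.857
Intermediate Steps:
I(G) = G/7
-I(25 - 1*108) = -(25 - 1*108)/7 = -(25 - 108)/7 = -(-83)/7 = -1*(-83/7) = 83/7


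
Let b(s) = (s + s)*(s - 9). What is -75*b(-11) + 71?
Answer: -32929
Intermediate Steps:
b(s) = 2*s*(-9 + s) (b(s) = (2*s)*(-9 + s) = 2*s*(-9 + s))
-75*b(-11) + 71 = -150*(-11)*(-9 - 11) + 71 = -150*(-11)*(-20) + 71 = -75*440 + 71 = -33000 + 71 = -32929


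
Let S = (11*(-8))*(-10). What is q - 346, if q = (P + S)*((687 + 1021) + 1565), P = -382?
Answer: 1629608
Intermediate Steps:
S = 880 (S = -88*(-10) = 880)
q = 1629954 (q = (-382 + 880)*((687 + 1021) + 1565) = 498*(1708 + 1565) = 498*3273 = 1629954)
q - 346 = 1629954 - 346 = 1629608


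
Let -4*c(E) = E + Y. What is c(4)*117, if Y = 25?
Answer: -3393/4 ≈ -848.25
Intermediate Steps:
c(E) = -25/4 - E/4 (c(E) = -(E + 25)/4 = -(25 + E)/4 = -25/4 - E/4)
c(4)*117 = (-25/4 - ¼*4)*117 = (-25/4 - 1)*117 = -29/4*117 = -3393/4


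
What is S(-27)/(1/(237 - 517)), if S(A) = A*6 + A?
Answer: 52920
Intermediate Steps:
S(A) = 7*A (S(A) = 6*A + A = 7*A)
S(-27)/(1/(237 - 517)) = (7*(-27))/(1/(237 - 517)) = -189/(1/(-280)) = -189/(-1/280) = -189*(-280) = 52920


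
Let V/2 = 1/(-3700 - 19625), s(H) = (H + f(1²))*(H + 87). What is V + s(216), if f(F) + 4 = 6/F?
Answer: 1540709548/23325 ≈ 66054.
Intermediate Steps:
f(F) = -4 + 6/F
s(H) = (2 + H)*(87 + H) (s(H) = (H + (-4 + 6/(1²)))*(H + 87) = (H + (-4 + 6/1))*(87 + H) = (H + (-4 + 6*1))*(87 + H) = (H + (-4 + 6))*(87 + H) = (H + 2)*(87 + H) = (2 + H)*(87 + H))
V = -2/23325 (V = 2/(-3700 - 19625) = 2/(-23325) = 2*(-1/23325) = -2/23325 ≈ -8.5745e-5)
V + s(216) = -2/23325 + (174 + 216² + 89*216) = -2/23325 + (174 + 46656 + 19224) = -2/23325 + 66054 = 1540709548/23325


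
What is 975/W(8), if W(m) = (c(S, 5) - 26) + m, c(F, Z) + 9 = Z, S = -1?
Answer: -975/22 ≈ -44.318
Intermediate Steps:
c(F, Z) = -9 + Z
W(m) = -30 + m (W(m) = ((-9 + 5) - 26) + m = (-4 - 26) + m = -30 + m)
975/W(8) = 975/(-30 + 8) = 975/(-22) = 975*(-1/22) = -975/22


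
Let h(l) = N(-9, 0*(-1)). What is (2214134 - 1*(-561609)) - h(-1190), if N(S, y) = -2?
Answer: 2775745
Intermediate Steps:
h(l) = -2
(2214134 - 1*(-561609)) - h(-1190) = (2214134 - 1*(-561609)) - 1*(-2) = (2214134 + 561609) + 2 = 2775743 + 2 = 2775745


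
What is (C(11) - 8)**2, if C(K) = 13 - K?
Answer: 36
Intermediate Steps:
(C(11) - 8)**2 = ((13 - 1*11) - 8)**2 = ((13 - 11) - 8)**2 = (2 - 8)**2 = (-6)**2 = 36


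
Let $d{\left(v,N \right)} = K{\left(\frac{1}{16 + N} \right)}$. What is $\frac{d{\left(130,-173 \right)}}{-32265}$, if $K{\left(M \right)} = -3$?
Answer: $\frac{1}{10755} \approx 9.298 \cdot 10^{-5}$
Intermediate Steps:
$d{\left(v,N \right)} = -3$
$\frac{d{\left(130,-173 \right)}}{-32265} = - \frac{3}{-32265} = \left(-3\right) \left(- \frac{1}{32265}\right) = \frac{1}{10755}$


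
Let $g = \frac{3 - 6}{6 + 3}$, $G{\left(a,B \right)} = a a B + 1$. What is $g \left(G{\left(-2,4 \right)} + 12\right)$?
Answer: $- \frac{29}{3} \approx -9.6667$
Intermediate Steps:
$G{\left(a,B \right)} = 1 + B a^{2}$ ($G{\left(a,B \right)} = a^{2} B + 1 = B a^{2} + 1 = 1 + B a^{2}$)
$g = - \frac{1}{3}$ ($g = - \frac{3}{9} = \left(-3\right) \frac{1}{9} = - \frac{1}{3} \approx -0.33333$)
$g \left(G{\left(-2,4 \right)} + 12\right) = - \frac{\left(1 + 4 \left(-2\right)^{2}\right) + 12}{3} = - \frac{\left(1 + 4 \cdot 4\right) + 12}{3} = - \frac{\left(1 + 16\right) + 12}{3} = - \frac{17 + 12}{3} = \left(- \frac{1}{3}\right) 29 = - \frac{29}{3}$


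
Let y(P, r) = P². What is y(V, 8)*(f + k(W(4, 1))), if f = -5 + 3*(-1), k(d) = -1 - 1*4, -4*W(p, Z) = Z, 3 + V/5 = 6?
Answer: -2925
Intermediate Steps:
V = 15 (V = -15 + 5*6 = -15 + 30 = 15)
W(p, Z) = -Z/4
k(d) = -5 (k(d) = -1 - 4 = -5)
f = -8 (f = -5 - 3 = -8)
y(V, 8)*(f + k(W(4, 1))) = 15²*(-8 - 5) = 225*(-13) = -2925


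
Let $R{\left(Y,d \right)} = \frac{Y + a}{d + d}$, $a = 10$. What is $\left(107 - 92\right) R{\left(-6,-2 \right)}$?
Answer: $-15$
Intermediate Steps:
$R{\left(Y,d \right)} = \frac{10 + Y}{2 d}$ ($R{\left(Y,d \right)} = \frac{Y + 10}{d + d} = \frac{10 + Y}{2 d}$)
$\left(107 - 92\right) R{\left(-6,-2 \right)} = \left(107 - 92\right) \frac{10 - 6}{2 \left(-2\right)} = 15 \cdot \frac{1}{2} \left(- \frac{1}{2}\right) 4 = 15 \left(-1\right) = -15$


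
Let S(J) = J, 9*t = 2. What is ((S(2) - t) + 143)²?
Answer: 1697809/81 ≈ 20961.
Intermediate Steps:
t = 2/9 (t = (⅑)*2 = 2/9 ≈ 0.22222)
((S(2) - t) + 143)² = ((2 - 1*2/9) + 143)² = ((2 - 2/9) + 143)² = (16/9 + 143)² = (1303/9)² = 1697809/81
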